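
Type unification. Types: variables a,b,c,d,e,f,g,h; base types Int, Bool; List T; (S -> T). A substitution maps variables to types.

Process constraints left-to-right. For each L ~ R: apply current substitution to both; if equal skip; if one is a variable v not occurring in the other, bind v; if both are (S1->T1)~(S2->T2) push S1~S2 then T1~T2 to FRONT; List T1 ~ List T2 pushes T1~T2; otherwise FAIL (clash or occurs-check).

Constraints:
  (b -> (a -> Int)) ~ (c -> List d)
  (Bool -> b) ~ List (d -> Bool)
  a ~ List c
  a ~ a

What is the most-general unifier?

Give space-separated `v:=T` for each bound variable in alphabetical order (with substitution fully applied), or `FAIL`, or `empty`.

Answer: FAIL

Derivation:
step 1: unify (b -> (a -> Int)) ~ (c -> List d)  [subst: {-} | 3 pending]
  -> decompose arrow: push b~c, (a -> Int)~List d
step 2: unify b ~ c  [subst: {-} | 4 pending]
  bind b := c
step 3: unify (a -> Int) ~ List d  [subst: {b:=c} | 3 pending]
  clash: (a -> Int) vs List d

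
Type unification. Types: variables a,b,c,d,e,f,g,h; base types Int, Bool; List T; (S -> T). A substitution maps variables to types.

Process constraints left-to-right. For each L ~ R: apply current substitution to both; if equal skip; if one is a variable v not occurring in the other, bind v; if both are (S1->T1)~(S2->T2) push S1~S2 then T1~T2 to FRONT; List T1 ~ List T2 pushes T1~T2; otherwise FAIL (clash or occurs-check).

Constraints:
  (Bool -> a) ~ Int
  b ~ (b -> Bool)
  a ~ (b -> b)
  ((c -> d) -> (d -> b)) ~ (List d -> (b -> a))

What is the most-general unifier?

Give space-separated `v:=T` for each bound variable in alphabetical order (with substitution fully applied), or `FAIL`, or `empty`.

Answer: FAIL

Derivation:
step 1: unify (Bool -> a) ~ Int  [subst: {-} | 3 pending]
  clash: (Bool -> a) vs Int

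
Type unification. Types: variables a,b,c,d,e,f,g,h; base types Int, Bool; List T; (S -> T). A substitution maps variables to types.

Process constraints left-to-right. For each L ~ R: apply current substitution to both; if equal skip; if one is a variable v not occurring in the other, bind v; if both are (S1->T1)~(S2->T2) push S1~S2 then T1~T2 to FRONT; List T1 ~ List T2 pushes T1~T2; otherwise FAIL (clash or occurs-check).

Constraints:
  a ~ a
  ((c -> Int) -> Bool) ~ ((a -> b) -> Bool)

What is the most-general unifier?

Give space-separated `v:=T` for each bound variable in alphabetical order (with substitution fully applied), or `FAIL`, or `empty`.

Answer: b:=Int c:=a

Derivation:
step 1: unify a ~ a  [subst: {-} | 1 pending]
  -> identical, skip
step 2: unify ((c -> Int) -> Bool) ~ ((a -> b) -> Bool)  [subst: {-} | 0 pending]
  -> decompose arrow: push (c -> Int)~(a -> b), Bool~Bool
step 3: unify (c -> Int) ~ (a -> b)  [subst: {-} | 1 pending]
  -> decompose arrow: push c~a, Int~b
step 4: unify c ~ a  [subst: {-} | 2 pending]
  bind c := a
step 5: unify Int ~ b  [subst: {c:=a} | 1 pending]
  bind b := Int
step 6: unify Bool ~ Bool  [subst: {c:=a, b:=Int} | 0 pending]
  -> identical, skip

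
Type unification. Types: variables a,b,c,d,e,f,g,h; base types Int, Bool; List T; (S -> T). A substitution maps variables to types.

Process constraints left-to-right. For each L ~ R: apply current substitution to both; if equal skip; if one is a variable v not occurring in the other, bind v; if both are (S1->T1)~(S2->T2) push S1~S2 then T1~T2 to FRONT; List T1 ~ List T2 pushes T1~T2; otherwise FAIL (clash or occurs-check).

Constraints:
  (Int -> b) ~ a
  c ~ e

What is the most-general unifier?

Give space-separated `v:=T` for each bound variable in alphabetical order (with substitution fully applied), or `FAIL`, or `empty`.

step 1: unify (Int -> b) ~ a  [subst: {-} | 1 pending]
  bind a := (Int -> b)
step 2: unify c ~ e  [subst: {a:=(Int -> b)} | 0 pending]
  bind c := e

Answer: a:=(Int -> b) c:=e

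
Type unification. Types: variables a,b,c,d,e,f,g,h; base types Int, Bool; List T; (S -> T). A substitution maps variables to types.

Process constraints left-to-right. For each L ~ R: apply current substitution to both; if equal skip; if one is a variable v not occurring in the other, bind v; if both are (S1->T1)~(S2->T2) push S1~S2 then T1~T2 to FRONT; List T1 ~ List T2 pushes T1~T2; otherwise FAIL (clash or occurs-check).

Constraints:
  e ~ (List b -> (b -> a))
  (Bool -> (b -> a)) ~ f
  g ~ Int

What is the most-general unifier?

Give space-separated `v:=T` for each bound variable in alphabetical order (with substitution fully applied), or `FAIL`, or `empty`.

step 1: unify e ~ (List b -> (b -> a))  [subst: {-} | 2 pending]
  bind e := (List b -> (b -> a))
step 2: unify (Bool -> (b -> a)) ~ f  [subst: {e:=(List b -> (b -> a))} | 1 pending]
  bind f := (Bool -> (b -> a))
step 3: unify g ~ Int  [subst: {e:=(List b -> (b -> a)), f:=(Bool -> (b -> a))} | 0 pending]
  bind g := Int

Answer: e:=(List b -> (b -> a)) f:=(Bool -> (b -> a)) g:=Int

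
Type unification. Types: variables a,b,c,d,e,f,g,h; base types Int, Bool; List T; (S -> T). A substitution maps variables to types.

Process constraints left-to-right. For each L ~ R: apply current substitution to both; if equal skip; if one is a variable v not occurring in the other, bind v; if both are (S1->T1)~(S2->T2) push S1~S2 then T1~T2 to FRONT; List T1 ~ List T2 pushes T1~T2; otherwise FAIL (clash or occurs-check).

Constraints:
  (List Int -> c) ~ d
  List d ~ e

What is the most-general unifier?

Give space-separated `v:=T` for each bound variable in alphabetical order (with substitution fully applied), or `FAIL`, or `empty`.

step 1: unify (List Int -> c) ~ d  [subst: {-} | 1 pending]
  bind d := (List Int -> c)
step 2: unify List (List Int -> c) ~ e  [subst: {d:=(List Int -> c)} | 0 pending]
  bind e := List (List Int -> c)

Answer: d:=(List Int -> c) e:=List (List Int -> c)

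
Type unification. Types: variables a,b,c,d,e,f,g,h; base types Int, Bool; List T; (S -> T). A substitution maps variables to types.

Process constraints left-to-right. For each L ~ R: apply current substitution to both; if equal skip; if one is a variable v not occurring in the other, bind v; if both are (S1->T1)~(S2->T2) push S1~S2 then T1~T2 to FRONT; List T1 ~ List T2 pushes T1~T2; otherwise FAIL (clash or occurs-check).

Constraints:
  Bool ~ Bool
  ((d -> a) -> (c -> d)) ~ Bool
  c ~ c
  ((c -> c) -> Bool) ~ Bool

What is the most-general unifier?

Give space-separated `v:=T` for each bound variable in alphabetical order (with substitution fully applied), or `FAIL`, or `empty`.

Answer: FAIL

Derivation:
step 1: unify Bool ~ Bool  [subst: {-} | 3 pending]
  -> identical, skip
step 2: unify ((d -> a) -> (c -> d)) ~ Bool  [subst: {-} | 2 pending]
  clash: ((d -> a) -> (c -> d)) vs Bool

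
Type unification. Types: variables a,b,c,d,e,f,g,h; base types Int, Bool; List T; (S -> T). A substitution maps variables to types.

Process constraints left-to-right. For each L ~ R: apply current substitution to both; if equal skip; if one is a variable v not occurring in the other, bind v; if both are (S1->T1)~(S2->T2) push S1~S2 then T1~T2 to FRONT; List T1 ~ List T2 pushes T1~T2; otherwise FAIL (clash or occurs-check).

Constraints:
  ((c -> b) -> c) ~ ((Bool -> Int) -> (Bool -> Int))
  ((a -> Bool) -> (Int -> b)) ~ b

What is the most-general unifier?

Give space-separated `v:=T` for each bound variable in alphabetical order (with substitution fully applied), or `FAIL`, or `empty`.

Answer: FAIL

Derivation:
step 1: unify ((c -> b) -> c) ~ ((Bool -> Int) -> (Bool -> Int))  [subst: {-} | 1 pending]
  -> decompose arrow: push (c -> b)~(Bool -> Int), c~(Bool -> Int)
step 2: unify (c -> b) ~ (Bool -> Int)  [subst: {-} | 2 pending]
  -> decompose arrow: push c~Bool, b~Int
step 3: unify c ~ Bool  [subst: {-} | 3 pending]
  bind c := Bool
step 4: unify b ~ Int  [subst: {c:=Bool} | 2 pending]
  bind b := Int
step 5: unify Bool ~ (Bool -> Int)  [subst: {c:=Bool, b:=Int} | 1 pending]
  clash: Bool vs (Bool -> Int)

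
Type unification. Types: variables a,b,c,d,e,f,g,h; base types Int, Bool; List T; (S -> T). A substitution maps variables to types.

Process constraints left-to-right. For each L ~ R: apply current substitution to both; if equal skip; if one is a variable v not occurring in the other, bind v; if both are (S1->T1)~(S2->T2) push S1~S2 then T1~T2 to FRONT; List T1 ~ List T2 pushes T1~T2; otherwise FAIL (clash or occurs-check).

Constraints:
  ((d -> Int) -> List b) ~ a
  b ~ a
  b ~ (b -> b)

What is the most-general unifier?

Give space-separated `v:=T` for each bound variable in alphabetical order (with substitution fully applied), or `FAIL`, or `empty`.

Answer: FAIL

Derivation:
step 1: unify ((d -> Int) -> List b) ~ a  [subst: {-} | 2 pending]
  bind a := ((d -> Int) -> List b)
step 2: unify b ~ ((d -> Int) -> List b)  [subst: {a:=((d -> Int) -> List b)} | 1 pending]
  occurs-check fail: b in ((d -> Int) -> List b)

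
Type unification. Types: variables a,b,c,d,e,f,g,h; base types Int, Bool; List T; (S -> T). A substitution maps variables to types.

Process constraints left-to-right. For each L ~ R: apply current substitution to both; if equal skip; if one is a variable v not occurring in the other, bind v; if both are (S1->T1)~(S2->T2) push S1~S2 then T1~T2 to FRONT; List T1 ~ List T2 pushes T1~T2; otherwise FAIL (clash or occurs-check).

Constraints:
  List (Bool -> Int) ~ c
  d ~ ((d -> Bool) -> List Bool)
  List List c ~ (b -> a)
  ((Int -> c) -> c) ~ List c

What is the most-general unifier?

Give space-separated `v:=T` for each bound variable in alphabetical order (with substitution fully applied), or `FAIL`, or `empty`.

step 1: unify List (Bool -> Int) ~ c  [subst: {-} | 3 pending]
  bind c := List (Bool -> Int)
step 2: unify d ~ ((d -> Bool) -> List Bool)  [subst: {c:=List (Bool -> Int)} | 2 pending]
  occurs-check fail: d in ((d -> Bool) -> List Bool)

Answer: FAIL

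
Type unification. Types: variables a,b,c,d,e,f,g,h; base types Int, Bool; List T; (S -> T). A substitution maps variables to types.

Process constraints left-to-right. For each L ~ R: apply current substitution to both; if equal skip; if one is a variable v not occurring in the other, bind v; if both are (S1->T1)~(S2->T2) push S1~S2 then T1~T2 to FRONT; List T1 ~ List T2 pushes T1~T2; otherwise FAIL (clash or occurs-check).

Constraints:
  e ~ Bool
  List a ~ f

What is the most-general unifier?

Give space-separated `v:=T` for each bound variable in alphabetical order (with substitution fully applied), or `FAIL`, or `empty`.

Answer: e:=Bool f:=List a

Derivation:
step 1: unify e ~ Bool  [subst: {-} | 1 pending]
  bind e := Bool
step 2: unify List a ~ f  [subst: {e:=Bool} | 0 pending]
  bind f := List a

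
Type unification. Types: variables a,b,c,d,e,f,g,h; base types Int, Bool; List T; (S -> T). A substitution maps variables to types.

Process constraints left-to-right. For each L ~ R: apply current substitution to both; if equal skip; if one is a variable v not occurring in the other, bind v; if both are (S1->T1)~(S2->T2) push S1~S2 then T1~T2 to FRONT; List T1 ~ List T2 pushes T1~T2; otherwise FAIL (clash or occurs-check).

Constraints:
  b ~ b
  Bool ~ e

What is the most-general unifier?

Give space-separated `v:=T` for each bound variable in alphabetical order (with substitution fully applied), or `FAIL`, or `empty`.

step 1: unify b ~ b  [subst: {-} | 1 pending]
  -> identical, skip
step 2: unify Bool ~ e  [subst: {-} | 0 pending]
  bind e := Bool

Answer: e:=Bool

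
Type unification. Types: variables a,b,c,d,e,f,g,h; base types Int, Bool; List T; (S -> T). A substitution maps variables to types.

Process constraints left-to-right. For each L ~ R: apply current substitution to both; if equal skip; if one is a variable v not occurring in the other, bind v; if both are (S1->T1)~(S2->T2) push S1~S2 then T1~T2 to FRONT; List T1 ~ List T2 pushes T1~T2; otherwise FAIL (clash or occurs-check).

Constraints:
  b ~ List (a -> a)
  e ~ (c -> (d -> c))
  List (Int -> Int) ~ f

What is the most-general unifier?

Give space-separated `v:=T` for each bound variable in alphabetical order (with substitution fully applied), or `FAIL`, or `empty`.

Answer: b:=List (a -> a) e:=(c -> (d -> c)) f:=List (Int -> Int)

Derivation:
step 1: unify b ~ List (a -> a)  [subst: {-} | 2 pending]
  bind b := List (a -> a)
step 2: unify e ~ (c -> (d -> c))  [subst: {b:=List (a -> a)} | 1 pending]
  bind e := (c -> (d -> c))
step 3: unify List (Int -> Int) ~ f  [subst: {b:=List (a -> a), e:=(c -> (d -> c))} | 0 pending]
  bind f := List (Int -> Int)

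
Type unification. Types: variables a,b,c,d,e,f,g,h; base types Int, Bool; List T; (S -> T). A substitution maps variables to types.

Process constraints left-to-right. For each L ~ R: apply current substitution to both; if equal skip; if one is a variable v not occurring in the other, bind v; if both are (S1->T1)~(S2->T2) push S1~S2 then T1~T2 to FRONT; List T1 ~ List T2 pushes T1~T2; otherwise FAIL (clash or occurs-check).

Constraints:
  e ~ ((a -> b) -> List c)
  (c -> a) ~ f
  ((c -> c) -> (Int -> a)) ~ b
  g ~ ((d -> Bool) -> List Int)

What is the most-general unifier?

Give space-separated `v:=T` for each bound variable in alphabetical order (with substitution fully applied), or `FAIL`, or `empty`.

step 1: unify e ~ ((a -> b) -> List c)  [subst: {-} | 3 pending]
  bind e := ((a -> b) -> List c)
step 2: unify (c -> a) ~ f  [subst: {e:=((a -> b) -> List c)} | 2 pending]
  bind f := (c -> a)
step 3: unify ((c -> c) -> (Int -> a)) ~ b  [subst: {e:=((a -> b) -> List c), f:=(c -> a)} | 1 pending]
  bind b := ((c -> c) -> (Int -> a))
step 4: unify g ~ ((d -> Bool) -> List Int)  [subst: {e:=((a -> b) -> List c), f:=(c -> a), b:=((c -> c) -> (Int -> a))} | 0 pending]
  bind g := ((d -> Bool) -> List Int)

Answer: b:=((c -> c) -> (Int -> a)) e:=((a -> ((c -> c) -> (Int -> a))) -> List c) f:=(c -> a) g:=((d -> Bool) -> List Int)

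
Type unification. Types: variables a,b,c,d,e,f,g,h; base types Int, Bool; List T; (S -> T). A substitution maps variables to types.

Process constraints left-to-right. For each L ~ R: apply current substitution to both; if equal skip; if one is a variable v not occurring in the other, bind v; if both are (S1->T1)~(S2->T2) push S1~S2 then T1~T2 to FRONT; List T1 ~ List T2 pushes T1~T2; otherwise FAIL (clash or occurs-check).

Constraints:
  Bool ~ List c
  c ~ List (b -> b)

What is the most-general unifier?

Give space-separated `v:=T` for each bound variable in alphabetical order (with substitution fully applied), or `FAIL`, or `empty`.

Answer: FAIL

Derivation:
step 1: unify Bool ~ List c  [subst: {-} | 1 pending]
  clash: Bool vs List c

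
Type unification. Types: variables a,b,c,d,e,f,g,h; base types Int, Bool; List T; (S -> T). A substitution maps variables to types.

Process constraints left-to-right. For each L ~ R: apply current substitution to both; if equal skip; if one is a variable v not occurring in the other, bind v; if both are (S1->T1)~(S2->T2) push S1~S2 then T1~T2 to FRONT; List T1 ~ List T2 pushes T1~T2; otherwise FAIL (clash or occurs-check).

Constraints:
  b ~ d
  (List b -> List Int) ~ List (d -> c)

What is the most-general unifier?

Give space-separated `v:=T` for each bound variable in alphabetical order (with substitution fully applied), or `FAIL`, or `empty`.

step 1: unify b ~ d  [subst: {-} | 1 pending]
  bind b := d
step 2: unify (List d -> List Int) ~ List (d -> c)  [subst: {b:=d} | 0 pending]
  clash: (List d -> List Int) vs List (d -> c)

Answer: FAIL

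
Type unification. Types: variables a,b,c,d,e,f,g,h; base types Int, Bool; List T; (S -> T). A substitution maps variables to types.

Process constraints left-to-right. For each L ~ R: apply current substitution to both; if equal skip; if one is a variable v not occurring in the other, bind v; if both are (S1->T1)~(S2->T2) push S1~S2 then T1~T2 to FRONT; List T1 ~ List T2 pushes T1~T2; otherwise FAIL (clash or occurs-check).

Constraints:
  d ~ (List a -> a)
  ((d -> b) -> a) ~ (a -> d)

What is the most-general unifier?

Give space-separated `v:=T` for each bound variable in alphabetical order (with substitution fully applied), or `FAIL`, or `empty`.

Answer: FAIL

Derivation:
step 1: unify d ~ (List a -> a)  [subst: {-} | 1 pending]
  bind d := (List a -> a)
step 2: unify (((List a -> a) -> b) -> a) ~ (a -> (List a -> a))  [subst: {d:=(List a -> a)} | 0 pending]
  -> decompose arrow: push ((List a -> a) -> b)~a, a~(List a -> a)
step 3: unify ((List a -> a) -> b) ~ a  [subst: {d:=(List a -> a)} | 1 pending]
  occurs-check fail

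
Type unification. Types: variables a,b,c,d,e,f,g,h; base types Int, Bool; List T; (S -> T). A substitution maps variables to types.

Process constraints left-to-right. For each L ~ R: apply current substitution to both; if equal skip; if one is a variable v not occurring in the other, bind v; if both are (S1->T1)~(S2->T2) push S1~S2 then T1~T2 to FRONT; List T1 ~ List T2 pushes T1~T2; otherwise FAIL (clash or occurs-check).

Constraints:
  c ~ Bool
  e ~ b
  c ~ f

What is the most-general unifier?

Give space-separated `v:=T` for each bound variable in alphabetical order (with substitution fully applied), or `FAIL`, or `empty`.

step 1: unify c ~ Bool  [subst: {-} | 2 pending]
  bind c := Bool
step 2: unify e ~ b  [subst: {c:=Bool} | 1 pending]
  bind e := b
step 3: unify Bool ~ f  [subst: {c:=Bool, e:=b} | 0 pending]
  bind f := Bool

Answer: c:=Bool e:=b f:=Bool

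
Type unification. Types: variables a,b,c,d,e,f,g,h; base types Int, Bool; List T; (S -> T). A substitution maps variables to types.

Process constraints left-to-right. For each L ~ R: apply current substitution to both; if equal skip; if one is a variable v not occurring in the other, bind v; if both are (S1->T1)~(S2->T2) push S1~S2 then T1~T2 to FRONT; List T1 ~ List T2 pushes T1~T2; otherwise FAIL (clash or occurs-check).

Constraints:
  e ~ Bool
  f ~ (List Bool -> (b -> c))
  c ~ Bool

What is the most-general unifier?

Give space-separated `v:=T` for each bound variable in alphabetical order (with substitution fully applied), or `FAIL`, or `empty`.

Answer: c:=Bool e:=Bool f:=(List Bool -> (b -> Bool))

Derivation:
step 1: unify e ~ Bool  [subst: {-} | 2 pending]
  bind e := Bool
step 2: unify f ~ (List Bool -> (b -> c))  [subst: {e:=Bool} | 1 pending]
  bind f := (List Bool -> (b -> c))
step 3: unify c ~ Bool  [subst: {e:=Bool, f:=(List Bool -> (b -> c))} | 0 pending]
  bind c := Bool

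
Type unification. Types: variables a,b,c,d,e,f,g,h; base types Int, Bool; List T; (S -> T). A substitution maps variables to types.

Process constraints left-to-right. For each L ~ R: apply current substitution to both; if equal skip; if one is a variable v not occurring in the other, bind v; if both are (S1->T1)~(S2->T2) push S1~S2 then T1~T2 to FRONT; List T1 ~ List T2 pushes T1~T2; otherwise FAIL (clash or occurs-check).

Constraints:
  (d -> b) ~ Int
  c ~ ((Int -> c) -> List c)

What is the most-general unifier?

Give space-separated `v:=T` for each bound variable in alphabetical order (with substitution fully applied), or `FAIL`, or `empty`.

step 1: unify (d -> b) ~ Int  [subst: {-} | 1 pending]
  clash: (d -> b) vs Int

Answer: FAIL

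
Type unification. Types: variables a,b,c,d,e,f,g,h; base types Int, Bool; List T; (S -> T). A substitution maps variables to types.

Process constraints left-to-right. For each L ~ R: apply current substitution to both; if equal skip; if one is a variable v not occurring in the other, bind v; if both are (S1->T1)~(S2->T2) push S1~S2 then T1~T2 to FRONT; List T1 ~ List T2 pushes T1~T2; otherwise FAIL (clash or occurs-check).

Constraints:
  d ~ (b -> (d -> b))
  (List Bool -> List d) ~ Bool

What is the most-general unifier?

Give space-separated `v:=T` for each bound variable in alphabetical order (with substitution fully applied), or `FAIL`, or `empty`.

Answer: FAIL

Derivation:
step 1: unify d ~ (b -> (d -> b))  [subst: {-} | 1 pending]
  occurs-check fail: d in (b -> (d -> b))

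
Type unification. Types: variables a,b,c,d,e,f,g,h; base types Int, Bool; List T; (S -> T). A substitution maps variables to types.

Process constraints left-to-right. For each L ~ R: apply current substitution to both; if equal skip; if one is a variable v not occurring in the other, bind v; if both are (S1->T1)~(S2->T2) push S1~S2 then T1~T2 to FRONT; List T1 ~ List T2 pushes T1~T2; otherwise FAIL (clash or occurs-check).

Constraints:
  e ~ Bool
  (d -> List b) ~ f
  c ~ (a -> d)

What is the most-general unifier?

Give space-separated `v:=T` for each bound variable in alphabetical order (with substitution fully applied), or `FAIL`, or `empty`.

step 1: unify e ~ Bool  [subst: {-} | 2 pending]
  bind e := Bool
step 2: unify (d -> List b) ~ f  [subst: {e:=Bool} | 1 pending]
  bind f := (d -> List b)
step 3: unify c ~ (a -> d)  [subst: {e:=Bool, f:=(d -> List b)} | 0 pending]
  bind c := (a -> d)

Answer: c:=(a -> d) e:=Bool f:=(d -> List b)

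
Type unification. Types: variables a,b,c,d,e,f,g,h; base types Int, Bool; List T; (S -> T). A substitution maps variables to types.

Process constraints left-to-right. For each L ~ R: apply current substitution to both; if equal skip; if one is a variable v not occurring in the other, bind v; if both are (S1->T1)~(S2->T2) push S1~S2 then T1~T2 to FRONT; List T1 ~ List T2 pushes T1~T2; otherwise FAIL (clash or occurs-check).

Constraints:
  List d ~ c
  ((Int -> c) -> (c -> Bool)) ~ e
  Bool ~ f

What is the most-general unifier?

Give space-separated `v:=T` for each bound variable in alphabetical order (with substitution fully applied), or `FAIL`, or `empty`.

Answer: c:=List d e:=((Int -> List d) -> (List d -> Bool)) f:=Bool

Derivation:
step 1: unify List d ~ c  [subst: {-} | 2 pending]
  bind c := List d
step 2: unify ((Int -> List d) -> (List d -> Bool)) ~ e  [subst: {c:=List d} | 1 pending]
  bind e := ((Int -> List d) -> (List d -> Bool))
step 3: unify Bool ~ f  [subst: {c:=List d, e:=((Int -> List d) -> (List d -> Bool))} | 0 pending]
  bind f := Bool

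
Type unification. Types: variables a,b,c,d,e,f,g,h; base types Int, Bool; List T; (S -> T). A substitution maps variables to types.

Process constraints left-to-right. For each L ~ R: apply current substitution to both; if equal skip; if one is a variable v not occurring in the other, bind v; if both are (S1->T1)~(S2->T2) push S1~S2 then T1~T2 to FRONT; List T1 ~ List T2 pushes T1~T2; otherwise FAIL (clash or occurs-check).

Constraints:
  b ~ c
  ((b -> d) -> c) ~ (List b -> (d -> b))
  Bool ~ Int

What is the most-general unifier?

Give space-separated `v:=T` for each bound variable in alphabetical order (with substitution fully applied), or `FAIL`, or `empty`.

Answer: FAIL

Derivation:
step 1: unify b ~ c  [subst: {-} | 2 pending]
  bind b := c
step 2: unify ((c -> d) -> c) ~ (List c -> (d -> c))  [subst: {b:=c} | 1 pending]
  -> decompose arrow: push (c -> d)~List c, c~(d -> c)
step 3: unify (c -> d) ~ List c  [subst: {b:=c} | 2 pending]
  clash: (c -> d) vs List c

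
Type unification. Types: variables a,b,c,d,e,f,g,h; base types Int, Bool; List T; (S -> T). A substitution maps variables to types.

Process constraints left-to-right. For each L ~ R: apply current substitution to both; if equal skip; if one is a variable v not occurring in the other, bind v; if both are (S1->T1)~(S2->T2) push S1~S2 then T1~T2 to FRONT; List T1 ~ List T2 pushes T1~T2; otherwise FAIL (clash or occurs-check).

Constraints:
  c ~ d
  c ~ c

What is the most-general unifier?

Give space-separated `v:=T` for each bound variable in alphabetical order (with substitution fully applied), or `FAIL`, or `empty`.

step 1: unify c ~ d  [subst: {-} | 1 pending]
  bind c := d
step 2: unify d ~ d  [subst: {c:=d} | 0 pending]
  -> identical, skip

Answer: c:=d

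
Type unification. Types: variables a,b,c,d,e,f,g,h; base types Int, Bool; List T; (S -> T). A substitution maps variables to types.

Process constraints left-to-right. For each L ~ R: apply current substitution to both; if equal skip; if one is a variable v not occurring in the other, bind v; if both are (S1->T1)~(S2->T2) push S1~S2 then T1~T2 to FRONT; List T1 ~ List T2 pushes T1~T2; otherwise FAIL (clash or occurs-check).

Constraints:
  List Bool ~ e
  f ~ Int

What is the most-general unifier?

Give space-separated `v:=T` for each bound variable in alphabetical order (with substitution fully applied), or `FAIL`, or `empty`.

Answer: e:=List Bool f:=Int

Derivation:
step 1: unify List Bool ~ e  [subst: {-} | 1 pending]
  bind e := List Bool
step 2: unify f ~ Int  [subst: {e:=List Bool} | 0 pending]
  bind f := Int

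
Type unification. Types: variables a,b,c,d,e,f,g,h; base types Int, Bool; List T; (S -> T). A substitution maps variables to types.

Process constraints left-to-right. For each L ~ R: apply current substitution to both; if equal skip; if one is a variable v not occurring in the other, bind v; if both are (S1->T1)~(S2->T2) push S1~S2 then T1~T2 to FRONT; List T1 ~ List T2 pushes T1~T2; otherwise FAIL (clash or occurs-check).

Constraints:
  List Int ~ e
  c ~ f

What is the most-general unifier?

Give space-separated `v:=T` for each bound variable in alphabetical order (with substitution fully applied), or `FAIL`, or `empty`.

Answer: c:=f e:=List Int

Derivation:
step 1: unify List Int ~ e  [subst: {-} | 1 pending]
  bind e := List Int
step 2: unify c ~ f  [subst: {e:=List Int} | 0 pending]
  bind c := f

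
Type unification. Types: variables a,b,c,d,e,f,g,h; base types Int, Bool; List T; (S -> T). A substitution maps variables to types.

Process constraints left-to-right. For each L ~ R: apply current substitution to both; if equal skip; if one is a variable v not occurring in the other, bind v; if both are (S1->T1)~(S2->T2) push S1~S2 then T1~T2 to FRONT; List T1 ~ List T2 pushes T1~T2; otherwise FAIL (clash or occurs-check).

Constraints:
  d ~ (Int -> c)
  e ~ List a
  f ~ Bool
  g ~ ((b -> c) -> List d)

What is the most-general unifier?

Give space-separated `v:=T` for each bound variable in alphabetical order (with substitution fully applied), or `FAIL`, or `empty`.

Answer: d:=(Int -> c) e:=List a f:=Bool g:=((b -> c) -> List (Int -> c))

Derivation:
step 1: unify d ~ (Int -> c)  [subst: {-} | 3 pending]
  bind d := (Int -> c)
step 2: unify e ~ List a  [subst: {d:=(Int -> c)} | 2 pending]
  bind e := List a
step 3: unify f ~ Bool  [subst: {d:=(Int -> c), e:=List a} | 1 pending]
  bind f := Bool
step 4: unify g ~ ((b -> c) -> List (Int -> c))  [subst: {d:=(Int -> c), e:=List a, f:=Bool} | 0 pending]
  bind g := ((b -> c) -> List (Int -> c))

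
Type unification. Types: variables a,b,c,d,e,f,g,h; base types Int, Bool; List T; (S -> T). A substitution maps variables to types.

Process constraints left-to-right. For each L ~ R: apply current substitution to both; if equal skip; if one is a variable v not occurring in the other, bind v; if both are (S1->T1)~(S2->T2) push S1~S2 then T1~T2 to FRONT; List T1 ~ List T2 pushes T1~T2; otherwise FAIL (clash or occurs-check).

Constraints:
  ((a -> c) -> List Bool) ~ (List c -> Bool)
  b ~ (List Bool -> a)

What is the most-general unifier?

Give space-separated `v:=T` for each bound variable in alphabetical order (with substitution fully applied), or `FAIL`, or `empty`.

Answer: FAIL

Derivation:
step 1: unify ((a -> c) -> List Bool) ~ (List c -> Bool)  [subst: {-} | 1 pending]
  -> decompose arrow: push (a -> c)~List c, List Bool~Bool
step 2: unify (a -> c) ~ List c  [subst: {-} | 2 pending]
  clash: (a -> c) vs List c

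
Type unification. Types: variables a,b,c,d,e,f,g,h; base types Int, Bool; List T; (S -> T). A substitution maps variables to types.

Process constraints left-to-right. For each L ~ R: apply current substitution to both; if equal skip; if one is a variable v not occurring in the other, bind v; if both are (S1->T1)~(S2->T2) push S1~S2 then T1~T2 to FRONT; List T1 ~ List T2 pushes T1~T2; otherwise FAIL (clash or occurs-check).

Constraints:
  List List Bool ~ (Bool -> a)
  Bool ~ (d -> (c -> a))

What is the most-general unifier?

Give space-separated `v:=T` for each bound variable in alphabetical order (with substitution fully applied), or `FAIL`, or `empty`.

Answer: FAIL

Derivation:
step 1: unify List List Bool ~ (Bool -> a)  [subst: {-} | 1 pending]
  clash: List List Bool vs (Bool -> a)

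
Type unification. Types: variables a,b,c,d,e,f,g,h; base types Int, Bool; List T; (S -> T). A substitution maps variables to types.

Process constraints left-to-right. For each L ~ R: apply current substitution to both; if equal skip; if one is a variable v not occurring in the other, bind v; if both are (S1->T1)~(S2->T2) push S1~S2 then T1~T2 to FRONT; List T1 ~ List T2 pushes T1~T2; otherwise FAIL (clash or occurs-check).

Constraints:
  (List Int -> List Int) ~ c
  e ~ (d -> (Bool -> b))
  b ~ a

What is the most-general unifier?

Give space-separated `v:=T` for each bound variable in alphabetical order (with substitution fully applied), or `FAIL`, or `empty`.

Answer: b:=a c:=(List Int -> List Int) e:=(d -> (Bool -> a))

Derivation:
step 1: unify (List Int -> List Int) ~ c  [subst: {-} | 2 pending]
  bind c := (List Int -> List Int)
step 2: unify e ~ (d -> (Bool -> b))  [subst: {c:=(List Int -> List Int)} | 1 pending]
  bind e := (d -> (Bool -> b))
step 3: unify b ~ a  [subst: {c:=(List Int -> List Int), e:=(d -> (Bool -> b))} | 0 pending]
  bind b := a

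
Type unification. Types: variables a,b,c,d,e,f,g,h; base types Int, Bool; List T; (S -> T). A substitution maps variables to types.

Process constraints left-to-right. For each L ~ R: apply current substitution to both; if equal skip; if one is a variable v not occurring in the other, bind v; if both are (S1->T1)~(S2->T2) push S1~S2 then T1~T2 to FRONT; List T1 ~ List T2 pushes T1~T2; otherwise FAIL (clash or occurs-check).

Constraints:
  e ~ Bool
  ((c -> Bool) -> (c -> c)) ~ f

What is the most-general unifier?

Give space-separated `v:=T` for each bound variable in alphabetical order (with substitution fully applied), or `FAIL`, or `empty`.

Answer: e:=Bool f:=((c -> Bool) -> (c -> c))

Derivation:
step 1: unify e ~ Bool  [subst: {-} | 1 pending]
  bind e := Bool
step 2: unify ((c -> Bool) -> (c -> c)) ~ f  [subst: {e:=Bool} | 0 pending]
  bind f := ((c -> Bool) -> (c -> c))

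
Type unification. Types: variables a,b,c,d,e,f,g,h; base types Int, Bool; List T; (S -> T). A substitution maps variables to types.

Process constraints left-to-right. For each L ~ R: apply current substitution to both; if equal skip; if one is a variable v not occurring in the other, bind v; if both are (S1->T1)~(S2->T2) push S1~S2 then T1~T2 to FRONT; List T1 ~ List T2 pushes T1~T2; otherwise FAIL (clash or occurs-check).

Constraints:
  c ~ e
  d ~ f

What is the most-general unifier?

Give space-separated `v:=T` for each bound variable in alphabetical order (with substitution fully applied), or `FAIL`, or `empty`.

step 1: unify c ~ e  [subst: {-} | 1 pending]
  bind c := e
step 2: unify d ~ f  [subst: {c:=e} | 0 pending]
  bind d := f

Answer: c:=e d:=f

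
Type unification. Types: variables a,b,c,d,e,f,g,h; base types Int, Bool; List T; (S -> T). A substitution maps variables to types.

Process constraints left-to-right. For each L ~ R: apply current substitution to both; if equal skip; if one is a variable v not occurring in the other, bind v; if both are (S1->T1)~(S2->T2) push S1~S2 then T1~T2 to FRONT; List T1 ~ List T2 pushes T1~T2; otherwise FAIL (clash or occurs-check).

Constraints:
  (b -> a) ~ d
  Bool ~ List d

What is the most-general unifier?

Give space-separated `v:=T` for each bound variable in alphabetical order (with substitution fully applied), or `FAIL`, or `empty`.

step 1: unify (b -> a) ~ d  [subst: {-} | 1 pending]
  bind d := (b -> a)
step 2: unify Bool ~ List (b -> a)  [subst: {d:=(b -> a)} | 0 pending]
  clash: Bool vs List (b -> a)

Answer: FAIL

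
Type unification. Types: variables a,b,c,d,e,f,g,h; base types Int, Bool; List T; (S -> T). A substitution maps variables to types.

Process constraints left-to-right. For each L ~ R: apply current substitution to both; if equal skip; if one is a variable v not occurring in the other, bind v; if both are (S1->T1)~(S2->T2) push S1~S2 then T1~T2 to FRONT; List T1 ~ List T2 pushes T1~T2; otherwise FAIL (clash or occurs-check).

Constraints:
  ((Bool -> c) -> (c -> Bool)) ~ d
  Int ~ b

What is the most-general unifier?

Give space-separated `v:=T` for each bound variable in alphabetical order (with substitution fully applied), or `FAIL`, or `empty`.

step 1: unify ((Bool -> c) -> (c -> Bool)) ~ d  [subst: {-} | 1 pending]
  bind d := ((Bool -> c) -> (c -> Bool))
step 2: unify Int ~ b  [subst: {d:=((Bool -> c) -> (c -> Bool))} | 0 pending]
  bind b := Int

Answer: b:=Int d:=((Bool -> c) -> (c -> Bool))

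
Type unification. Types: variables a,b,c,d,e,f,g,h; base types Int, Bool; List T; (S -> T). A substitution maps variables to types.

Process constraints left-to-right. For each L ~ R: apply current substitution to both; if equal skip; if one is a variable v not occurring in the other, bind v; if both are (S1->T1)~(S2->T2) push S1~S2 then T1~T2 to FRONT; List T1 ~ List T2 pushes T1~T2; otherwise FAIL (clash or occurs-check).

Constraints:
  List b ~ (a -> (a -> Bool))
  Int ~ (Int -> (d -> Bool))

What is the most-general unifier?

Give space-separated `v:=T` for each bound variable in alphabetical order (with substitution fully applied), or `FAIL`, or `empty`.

Answer: FAIL

Derivation:
step 1: unify List b ~ (a -> (a -> Bool))  [subst: {-} | 1 pending]
  clash: List b vs (a -> (a -> Bool))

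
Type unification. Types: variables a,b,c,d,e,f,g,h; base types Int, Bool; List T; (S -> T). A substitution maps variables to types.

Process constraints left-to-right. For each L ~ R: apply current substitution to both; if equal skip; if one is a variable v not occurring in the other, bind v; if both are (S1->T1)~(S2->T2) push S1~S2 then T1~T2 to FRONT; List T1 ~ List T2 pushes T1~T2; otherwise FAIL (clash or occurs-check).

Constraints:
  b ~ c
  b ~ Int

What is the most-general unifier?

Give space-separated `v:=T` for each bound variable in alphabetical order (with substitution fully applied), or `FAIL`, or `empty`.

step 1: unify b ~ c  [subst: {-} | 1 pending]
  bind b := c
step 2: unify c ~ Int  [subst: {b:=c} | 0 pending]
  bind c := Int

Answer: b:=Int c:=Int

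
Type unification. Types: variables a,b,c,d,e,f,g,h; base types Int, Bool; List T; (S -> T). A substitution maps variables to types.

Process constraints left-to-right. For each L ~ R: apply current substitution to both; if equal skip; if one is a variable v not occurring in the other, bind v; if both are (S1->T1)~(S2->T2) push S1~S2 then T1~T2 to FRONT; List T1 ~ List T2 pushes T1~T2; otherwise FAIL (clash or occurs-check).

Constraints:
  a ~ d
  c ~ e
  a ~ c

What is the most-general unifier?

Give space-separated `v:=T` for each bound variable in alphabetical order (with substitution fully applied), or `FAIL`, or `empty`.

Answer: a:=e c:=e d:=e

Derivation:
step 1: unify a ~ d  [subst: {-} | 2 pending]
  bind a := d
step 2: unify c ~ e  [subst: {a:=d} | 1 pending]
  bind c := e
step 3: unify d ~ e  [subst: {a:=d, c:=e} | 0 pending]
  bind d := e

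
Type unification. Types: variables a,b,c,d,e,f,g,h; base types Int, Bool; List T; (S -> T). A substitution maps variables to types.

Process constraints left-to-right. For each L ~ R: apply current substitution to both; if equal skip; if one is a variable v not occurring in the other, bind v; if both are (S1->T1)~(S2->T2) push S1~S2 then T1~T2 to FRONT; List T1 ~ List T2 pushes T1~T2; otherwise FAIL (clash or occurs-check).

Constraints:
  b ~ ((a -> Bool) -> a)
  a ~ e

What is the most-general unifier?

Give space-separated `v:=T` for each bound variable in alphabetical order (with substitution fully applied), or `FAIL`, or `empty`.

Answer: a:=e b:=((e -> Bool) -> e)

Derivation:
step 1: unify b ~ ((a -> Bool) -> a)  [subst: {-} | 1 pending]
  bind b := ((a -> Bool) -> a)
step 2: unify a ~ e  [subst: {b:=((a -> Bool) -> a)} | 0 pending]
  bind a := e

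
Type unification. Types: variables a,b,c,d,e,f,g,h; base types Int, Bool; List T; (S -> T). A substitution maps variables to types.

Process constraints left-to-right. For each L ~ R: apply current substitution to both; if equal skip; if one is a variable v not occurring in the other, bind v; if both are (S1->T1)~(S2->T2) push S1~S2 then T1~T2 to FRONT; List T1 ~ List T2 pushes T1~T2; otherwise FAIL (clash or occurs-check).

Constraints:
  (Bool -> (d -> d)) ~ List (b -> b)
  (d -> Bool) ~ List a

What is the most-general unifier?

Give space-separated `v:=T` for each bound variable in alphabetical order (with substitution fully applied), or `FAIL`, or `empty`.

step 1: unify (Bool -> (d -> d)) ~ List (b -> b)  [subst: {-} | 1 pending]
  clash: (Bool -> (d -> d)) vs List (b -> b)

Answer: FAIL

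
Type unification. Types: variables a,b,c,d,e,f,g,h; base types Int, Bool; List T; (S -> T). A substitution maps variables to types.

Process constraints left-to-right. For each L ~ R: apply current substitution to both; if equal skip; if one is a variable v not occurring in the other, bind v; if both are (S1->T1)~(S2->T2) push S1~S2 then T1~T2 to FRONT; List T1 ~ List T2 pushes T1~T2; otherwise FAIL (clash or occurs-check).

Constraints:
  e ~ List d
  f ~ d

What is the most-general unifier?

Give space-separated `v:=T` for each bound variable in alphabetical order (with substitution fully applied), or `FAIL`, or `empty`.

step 1: unify e ~ List d  [subst: {-} | 1 pending]
  bind e := List d
step 2: unify f ~ d  [subst: {e:=List d} | 0 pending]
  bind f := d

Answer: e:=List d f:=d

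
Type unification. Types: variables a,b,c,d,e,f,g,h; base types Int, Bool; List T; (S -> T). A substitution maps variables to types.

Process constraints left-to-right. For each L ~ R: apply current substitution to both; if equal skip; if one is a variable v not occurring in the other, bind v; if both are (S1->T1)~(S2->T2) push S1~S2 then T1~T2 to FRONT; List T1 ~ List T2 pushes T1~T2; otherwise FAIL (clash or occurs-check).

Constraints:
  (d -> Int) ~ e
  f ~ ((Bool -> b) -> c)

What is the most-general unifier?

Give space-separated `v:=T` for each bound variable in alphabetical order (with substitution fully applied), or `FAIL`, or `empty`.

Answer: e:=(d -> Int) f:=((Bool -> b) -> c)

Derivation:
step 1: unify (d -> Int) ~ e  [subst: {-} | 1 pending]
  bind e := (d -> Int)
step 2: unify f ~ ((Bool -> b) -> c)  [subst: {e:=(d -> Int)} | 0 pending]
  bind f := ((Bool -> b) -> c)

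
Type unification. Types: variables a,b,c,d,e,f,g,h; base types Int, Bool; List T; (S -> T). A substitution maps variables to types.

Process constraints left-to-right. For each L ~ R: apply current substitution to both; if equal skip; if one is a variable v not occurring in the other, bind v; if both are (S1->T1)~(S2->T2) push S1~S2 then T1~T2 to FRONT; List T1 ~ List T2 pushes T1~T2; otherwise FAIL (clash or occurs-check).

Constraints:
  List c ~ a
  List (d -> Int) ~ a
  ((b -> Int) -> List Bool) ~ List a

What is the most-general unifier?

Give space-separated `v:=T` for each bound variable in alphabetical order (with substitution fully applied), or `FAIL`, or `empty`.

Answer: FAIL

Derivation:
step 1: unify List c ~ a  [subst: {-} | 2 pending]
  bind a := List c
step 2: unify List (d -> Int) ~ List c  [subst: {a:=List c} | 1 pending]
  -> decompose List: push (d -> Int)~c
step 3: unify (d -> Int) ~ c  [subst: {a:=List c} | 1 pending]
  bind c := (d -> Int)
step 4: unify ((b -> Int) -> List Bool) ~ List List (d -> Int)  [subst: {a:=List c, c:=(d -> Int)} | 0 pending]
  clash: ((b -> Int) -> List Bool) vs List List (d -> Int)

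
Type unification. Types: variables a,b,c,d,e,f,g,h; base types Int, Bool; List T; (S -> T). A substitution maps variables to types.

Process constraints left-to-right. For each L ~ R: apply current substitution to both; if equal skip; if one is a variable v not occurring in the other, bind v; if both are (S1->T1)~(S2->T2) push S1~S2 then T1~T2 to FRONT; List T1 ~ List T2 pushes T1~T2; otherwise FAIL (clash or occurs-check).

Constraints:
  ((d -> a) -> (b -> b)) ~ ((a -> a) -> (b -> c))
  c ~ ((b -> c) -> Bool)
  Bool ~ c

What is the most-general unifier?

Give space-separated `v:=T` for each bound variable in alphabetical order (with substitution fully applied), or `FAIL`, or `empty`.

Answer: FAIL

Derivation:
step 1: unify ((d -> a) -> (b -> b)) ~ ((a -> a) -> (b -> c))  [subst: {-} | 2 pending]
  -> decompose arrow: push (d -> a)~(a -> a), (b -> b)~(b -> c)
step 2: unify (d -> a) ~ (a -> a)  [subst: {-} | 3 pending]
  -> decompose arrow: push d~a, a~a
step 3: unify d ~ a  [subst: {-} | 4 pending]
  bind d := a
step 4: unify a ~ a  [subst: {d:=a} | 3 pending]
  -> identical, skip
step 5: unify (b -> b) ~ (b -> c)  [subst: {d:=a} | 2 pending]
  -> decompose arrow: push b~b, b~c
step 6: unify b ~ b  [subst: {d:=a} | 3 pending]
  -> identical, skip
step 7: unify b ~ c  [subst: {d:=a} | 2 pending]
  bind b := c
step 8: unify c ~ ((c -> c) -> Bool)  [subst: {d:=a, b:=c} | 1 pending]
  occurs-check fail: c in ((c -> c) -> Bool)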